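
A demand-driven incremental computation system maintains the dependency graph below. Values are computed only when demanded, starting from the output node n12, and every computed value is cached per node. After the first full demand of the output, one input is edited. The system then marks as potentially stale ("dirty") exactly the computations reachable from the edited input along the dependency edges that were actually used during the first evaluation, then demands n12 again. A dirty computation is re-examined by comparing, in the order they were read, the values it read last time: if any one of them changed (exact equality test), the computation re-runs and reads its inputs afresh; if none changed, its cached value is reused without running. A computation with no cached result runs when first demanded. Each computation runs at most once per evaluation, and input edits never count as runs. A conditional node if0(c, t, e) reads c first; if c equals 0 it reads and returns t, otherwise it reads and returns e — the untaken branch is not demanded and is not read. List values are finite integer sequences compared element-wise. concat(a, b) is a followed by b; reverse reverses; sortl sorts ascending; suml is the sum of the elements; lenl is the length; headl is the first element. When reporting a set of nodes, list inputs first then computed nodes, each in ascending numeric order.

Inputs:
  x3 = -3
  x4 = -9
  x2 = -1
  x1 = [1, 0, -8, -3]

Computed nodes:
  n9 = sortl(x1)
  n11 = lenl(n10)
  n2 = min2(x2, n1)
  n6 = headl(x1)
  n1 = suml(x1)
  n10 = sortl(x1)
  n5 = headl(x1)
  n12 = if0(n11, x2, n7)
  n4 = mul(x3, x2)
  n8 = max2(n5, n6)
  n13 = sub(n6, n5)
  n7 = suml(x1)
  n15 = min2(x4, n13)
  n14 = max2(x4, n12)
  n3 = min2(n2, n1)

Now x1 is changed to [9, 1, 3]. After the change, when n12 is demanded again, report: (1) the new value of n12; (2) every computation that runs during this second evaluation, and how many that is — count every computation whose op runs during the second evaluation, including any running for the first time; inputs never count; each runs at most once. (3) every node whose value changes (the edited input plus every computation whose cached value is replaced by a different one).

First evaluation (everything demanded from the output):
  n7 = suml([1, 0, -8, -3]) = -10
  n10 = sortl([1, 0, -8, -3]) = [-8, -3, 0, 1]
  n11 = lenl([-8, -3, 0, 1]) = 4
  n12 = if0(n11=4 -> else branch n7) = -10

Propagation after the edit:
  n7: runs — x1 [1, 0, -8, -3]->[9, 1, 3]; result 13.
  n10: runs — x1 [1, 0, -8, -3]->[9, 1, 3]; result [1, 3, 9].
  n11: runs — n10 [-8, -3, 0, 1]->[1, 3, 9]; result 3.
  n12: runs — n11 4->3; n7 -10->13; result 13.

New value of n12: 13.
Computations that run: n7, n10, n11, n12 — 4 in total.
Values that change: x1, n7, n10, n11, n12.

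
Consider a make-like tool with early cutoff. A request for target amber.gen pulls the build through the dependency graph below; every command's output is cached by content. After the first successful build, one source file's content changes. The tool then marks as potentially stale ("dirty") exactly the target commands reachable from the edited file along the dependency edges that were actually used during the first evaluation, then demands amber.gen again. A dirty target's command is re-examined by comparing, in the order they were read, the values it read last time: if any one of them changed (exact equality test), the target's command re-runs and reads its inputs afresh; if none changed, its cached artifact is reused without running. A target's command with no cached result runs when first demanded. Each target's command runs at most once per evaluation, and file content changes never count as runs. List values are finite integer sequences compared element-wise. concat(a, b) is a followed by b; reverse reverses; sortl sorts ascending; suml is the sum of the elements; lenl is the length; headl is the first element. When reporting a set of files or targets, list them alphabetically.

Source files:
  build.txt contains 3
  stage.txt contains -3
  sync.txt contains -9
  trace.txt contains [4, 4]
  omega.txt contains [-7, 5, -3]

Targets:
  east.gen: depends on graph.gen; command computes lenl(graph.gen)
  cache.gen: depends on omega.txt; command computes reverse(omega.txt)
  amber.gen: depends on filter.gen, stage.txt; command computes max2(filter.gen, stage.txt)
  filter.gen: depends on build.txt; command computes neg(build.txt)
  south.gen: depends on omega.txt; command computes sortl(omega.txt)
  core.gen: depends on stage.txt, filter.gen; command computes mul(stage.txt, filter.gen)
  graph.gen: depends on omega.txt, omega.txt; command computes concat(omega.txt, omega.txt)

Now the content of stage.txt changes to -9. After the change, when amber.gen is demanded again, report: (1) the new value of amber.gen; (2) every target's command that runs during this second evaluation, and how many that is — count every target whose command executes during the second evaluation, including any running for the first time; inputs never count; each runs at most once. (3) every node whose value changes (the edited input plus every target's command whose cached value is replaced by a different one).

Demanding amber.gen again yields -3.
1 target commands run: amber.gen.
The nodes whose values change: stage.txt.

First demand of the output computes:
  filter.gen = neg(3) = -3
  amber.gen = max2(-3, -3) = -3

After the edit, cleaning proceeds:
  amber.gen: a read changed (stage.txt -3->-9) — executes, giving -3 — identical to its old value.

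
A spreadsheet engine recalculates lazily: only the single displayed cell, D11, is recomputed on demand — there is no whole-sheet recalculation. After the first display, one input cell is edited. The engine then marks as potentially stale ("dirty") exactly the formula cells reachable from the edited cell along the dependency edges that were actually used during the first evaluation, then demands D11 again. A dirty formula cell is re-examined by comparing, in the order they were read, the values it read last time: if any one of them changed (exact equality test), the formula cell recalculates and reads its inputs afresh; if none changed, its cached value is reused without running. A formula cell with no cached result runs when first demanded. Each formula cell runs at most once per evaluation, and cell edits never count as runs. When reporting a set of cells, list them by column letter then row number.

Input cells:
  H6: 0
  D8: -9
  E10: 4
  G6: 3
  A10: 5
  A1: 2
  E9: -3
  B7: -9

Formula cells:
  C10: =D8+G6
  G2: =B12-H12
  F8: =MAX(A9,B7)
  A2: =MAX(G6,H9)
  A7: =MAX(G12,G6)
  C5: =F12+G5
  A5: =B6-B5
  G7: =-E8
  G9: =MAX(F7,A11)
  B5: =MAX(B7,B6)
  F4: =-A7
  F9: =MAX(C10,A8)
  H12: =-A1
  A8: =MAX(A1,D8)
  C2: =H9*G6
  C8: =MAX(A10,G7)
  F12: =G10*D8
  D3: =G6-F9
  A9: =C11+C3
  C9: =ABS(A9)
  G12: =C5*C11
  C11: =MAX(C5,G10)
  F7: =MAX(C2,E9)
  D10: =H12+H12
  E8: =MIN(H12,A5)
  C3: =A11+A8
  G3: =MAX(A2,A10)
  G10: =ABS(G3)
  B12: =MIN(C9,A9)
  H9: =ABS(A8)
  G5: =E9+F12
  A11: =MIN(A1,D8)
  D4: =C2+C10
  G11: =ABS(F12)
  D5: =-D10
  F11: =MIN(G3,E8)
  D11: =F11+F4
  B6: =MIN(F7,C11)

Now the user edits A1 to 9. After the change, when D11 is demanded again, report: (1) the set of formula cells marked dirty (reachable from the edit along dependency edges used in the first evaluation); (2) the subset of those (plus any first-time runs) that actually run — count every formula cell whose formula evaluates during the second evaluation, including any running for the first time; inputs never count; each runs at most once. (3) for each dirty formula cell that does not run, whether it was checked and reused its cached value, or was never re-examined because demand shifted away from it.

Marked dirty: A2, A5, A7, A8, B5, B6, C2, C5, C11, D11, E8, F4, F7, F11, F12, G3, G5, G10, G12, H9, H12.
Formula cells that run: A2, A5, A7, A8, B5, B6, C2, C5, C11, D11, E8, F7, F11, F12, G3, G5, G10, G12, H9, H12 — 20 in total.
Checked but reused from cache: F4.
Key observation: the cutoff stops propagation at F4 — its inputs' values are unchanged, so it reuses its cache.

First evaluation (everything demanded from the output):
  A8 = MAX(2, -9) = 2
  H9 = ABS(2) = 2
  A2 = MAX(3, 2) = 3
  C2 = 2 * 3 = 6
  F7 = MAX(6, -3) = 6
  G3 = MAX(3, 5) = 5
  G10 = ABS(5) = 5
  F12 = 5 * -9 = -45
  G5 = -3 + -45 = -48
  C5 = -45 + -48 = -93
  C11 = MAX(-93, 5) = 5
  B6 = MIN(6, 5) = 5
  B5 = MAX(-9, 5) = 5
  A5 = 5 - 5 = 0
  G12 = -93 * 5 = -465
  A7 = MAX(-465, 3) = 3
  F4 = -(3) = -3
  H12 = -(2) = -2
  E8 = MIN(-2, 0) = -2
  F11 = MIN(5, -2) = -2
  D11 = -2 + -3 = -5

Propagation after the edit:
  A8: runs — A1 2->9; result 9.
  H9: runs — A8 2->9; result 9.
  A2: runs — H9 2->9; result 9.
  C2: runs — H9 2->9; result 27.
  F7: runs — C2 6->27; result 27.
  G3: runs — A2 3->9; result 9.
  G10: runs — G3 5->9; result 9.
  F12: runs — G10 5->9; result -81.
  G5: runs — F12 -45->-81; result -84.
  C5: runs — F12 -45->-81; G5 -48->-84; result -165.
  C11: runs — C5 -93->-165; G10 5->9; result 9.
  B6: runs — F7 6->27; C11 5->9; result 9.
  B5: runs — B6 5->9; result 9.
  A5: runs — B6 5->9; B5 5->9; result 0 (same value as before).
  G12: runs — C5 -93->-165; C11 5->9; result -1485.
  A7: runs — G12 -465->-1485; result 3 (same value as before).
  F4: checked — values it read are unchanged (A7 unchanged); reused cached -3 without running.
  H12: runs — A1 2->9; result -9.
  E8: runs — H12 -2->-9; result -9.
  F11: runs — G3 5->9; E8 -2->-9; result -9.
  D11: runs — F11 -2->-9; result -12.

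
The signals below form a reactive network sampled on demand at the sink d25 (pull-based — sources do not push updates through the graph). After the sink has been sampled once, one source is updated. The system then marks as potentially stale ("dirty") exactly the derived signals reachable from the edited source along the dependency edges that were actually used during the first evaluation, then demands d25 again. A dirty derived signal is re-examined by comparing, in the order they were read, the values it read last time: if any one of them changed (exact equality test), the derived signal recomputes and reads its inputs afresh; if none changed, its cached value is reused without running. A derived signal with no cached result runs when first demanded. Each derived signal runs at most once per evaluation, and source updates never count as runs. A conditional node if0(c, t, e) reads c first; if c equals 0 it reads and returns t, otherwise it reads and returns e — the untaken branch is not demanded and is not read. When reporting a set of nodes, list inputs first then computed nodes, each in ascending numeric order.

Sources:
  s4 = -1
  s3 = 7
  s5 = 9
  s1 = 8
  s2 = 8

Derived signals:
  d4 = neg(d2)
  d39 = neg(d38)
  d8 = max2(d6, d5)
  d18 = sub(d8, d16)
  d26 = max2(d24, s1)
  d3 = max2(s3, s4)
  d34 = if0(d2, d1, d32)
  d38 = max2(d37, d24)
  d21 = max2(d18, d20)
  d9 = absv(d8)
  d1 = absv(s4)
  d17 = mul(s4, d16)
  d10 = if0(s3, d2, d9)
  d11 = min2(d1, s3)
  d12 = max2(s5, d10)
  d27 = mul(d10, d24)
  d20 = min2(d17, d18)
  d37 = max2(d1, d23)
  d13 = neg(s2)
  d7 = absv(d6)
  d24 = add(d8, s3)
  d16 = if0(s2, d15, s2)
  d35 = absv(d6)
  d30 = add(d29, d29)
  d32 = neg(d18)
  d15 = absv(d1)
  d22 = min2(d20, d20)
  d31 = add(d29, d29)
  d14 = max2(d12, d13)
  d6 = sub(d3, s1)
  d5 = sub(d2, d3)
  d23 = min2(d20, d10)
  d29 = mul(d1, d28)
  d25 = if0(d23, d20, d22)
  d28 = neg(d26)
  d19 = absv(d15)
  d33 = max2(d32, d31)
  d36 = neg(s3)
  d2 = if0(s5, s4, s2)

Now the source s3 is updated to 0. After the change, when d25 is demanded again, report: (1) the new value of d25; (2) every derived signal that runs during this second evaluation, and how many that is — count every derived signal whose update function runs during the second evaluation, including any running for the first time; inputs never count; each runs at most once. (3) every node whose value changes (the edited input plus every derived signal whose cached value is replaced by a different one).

d25 now evaluates to -8.
Run set: d3, d5, d6, d8, d10, d18, d20, d23 (8 run).
Changed values: s3, d3, d5, d6, d8, d10, d18.
The important point: the flipped condition redirects demand; d9 is left stale, never re-checked.

Initial pass — values computed on the first demand:
  d2 = if0(s5=9 -> else branch s2) = 8
  d3 = max2(7, -1) = 7
  d5 = sub(8, 7) = 1
  d6 = sub(7, 8) = -1
  d8 = max2(-1, 1) = 1
  d9 = absv(1) = 1
  d10 = if0(s3=7 -> else branch d9) = 1
  d16 = if0(s2=8 -> else branch s2) = 8
  d17 = mul(-1, 8) = -8
  d18 = sub(1, 8) = -7
  d20 = min2(-8, -7) = -8
  d22 = min2(-8, -8) = -8
  d23 = min2(-8, 1) = -8
  d25 = if0(d23=-8 -> else branch d22) = -8

Second demand — change propagation:
  d3: re-runs because s3 7->0; new result 0.
  d5: re-runs because d3 7->0; new result 8.
  d6: re-runs because d3 7->0; new result -8.
  d8: re-runs because d6 -1->-8; d5 1->8; new result 8.
  d9: dirty yet unreached — the second evaluation never asks for it.
  d10: re-runs because s3 7->0; new result 8.
  d18: re-runs because d8 1->8; new result 0.
  d20: re-runs because d18 -7->0; new result -8 (unchanged).
  d22: re-examined; everything it read last time is the same (d20 unchanged, d20 unchanged) — cache -8 kept, no run.
  d23: re-runs because d10 1->8; new result -8 (unchanged).
  d25: re-examined; everything it read last time is the same (d23 unchanged, d22 unchanged) — cache -8 kept, no run.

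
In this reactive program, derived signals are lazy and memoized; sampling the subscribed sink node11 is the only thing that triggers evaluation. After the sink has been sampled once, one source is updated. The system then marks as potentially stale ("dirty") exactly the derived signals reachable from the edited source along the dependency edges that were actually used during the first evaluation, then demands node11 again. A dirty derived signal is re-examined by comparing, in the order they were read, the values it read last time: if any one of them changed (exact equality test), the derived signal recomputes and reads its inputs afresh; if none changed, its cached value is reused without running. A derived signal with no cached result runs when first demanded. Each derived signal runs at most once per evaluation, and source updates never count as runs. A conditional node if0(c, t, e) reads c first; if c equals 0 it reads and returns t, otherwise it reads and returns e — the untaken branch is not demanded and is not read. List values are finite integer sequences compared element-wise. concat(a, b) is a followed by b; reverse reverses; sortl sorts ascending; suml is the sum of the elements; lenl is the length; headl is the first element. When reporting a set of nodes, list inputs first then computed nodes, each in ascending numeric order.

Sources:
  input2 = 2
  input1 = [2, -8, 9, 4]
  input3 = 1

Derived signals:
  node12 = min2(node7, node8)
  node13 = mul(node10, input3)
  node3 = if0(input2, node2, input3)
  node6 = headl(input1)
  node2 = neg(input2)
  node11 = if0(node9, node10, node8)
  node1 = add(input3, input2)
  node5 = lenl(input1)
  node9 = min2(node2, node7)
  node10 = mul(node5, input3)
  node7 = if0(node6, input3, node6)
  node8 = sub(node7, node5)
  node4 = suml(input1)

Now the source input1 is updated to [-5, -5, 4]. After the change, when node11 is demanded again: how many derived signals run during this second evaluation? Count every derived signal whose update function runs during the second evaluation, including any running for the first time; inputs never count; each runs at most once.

First demand of the output computes:
  node2 = neg(2) = -2
  node5 = lenl([2, -8, 9, 4]) = 4
  node6 = headl([2, -8, 9, 4]) = 2
  node7 = if0(node6=2 -> else branch node6) = 2
  node8 = sub(2, 4) = -2
  node9 = min2(-2, 2) = -2
  node11 = if0(node9=-2 -> else branch node8) = -2

After the edit, cleaning proceeds:
  node5: a read changed (input1 [2, -8, 9, 4]->[-5, -5, 4]) — executes, giving 3.
  node6: a read changed (input1 [2, -8, 9, 4]->[-5, -5, 4]) — executes, giving -5.
  node7: a read changed (node6 2->-5; node6 2->-5) — executes, giving -5.
  node8: a read changed (node7 2->-5; node5 4->3) — executes, giving -8.
  node9: a read changed (node7 2->-5) — executes, giving -5.
  node11: a read changed (node9 -2->-5; node8 -2->-8) — executes, giving -8.

6 derived signals run: node5, node6, node7, node8, node9, node11.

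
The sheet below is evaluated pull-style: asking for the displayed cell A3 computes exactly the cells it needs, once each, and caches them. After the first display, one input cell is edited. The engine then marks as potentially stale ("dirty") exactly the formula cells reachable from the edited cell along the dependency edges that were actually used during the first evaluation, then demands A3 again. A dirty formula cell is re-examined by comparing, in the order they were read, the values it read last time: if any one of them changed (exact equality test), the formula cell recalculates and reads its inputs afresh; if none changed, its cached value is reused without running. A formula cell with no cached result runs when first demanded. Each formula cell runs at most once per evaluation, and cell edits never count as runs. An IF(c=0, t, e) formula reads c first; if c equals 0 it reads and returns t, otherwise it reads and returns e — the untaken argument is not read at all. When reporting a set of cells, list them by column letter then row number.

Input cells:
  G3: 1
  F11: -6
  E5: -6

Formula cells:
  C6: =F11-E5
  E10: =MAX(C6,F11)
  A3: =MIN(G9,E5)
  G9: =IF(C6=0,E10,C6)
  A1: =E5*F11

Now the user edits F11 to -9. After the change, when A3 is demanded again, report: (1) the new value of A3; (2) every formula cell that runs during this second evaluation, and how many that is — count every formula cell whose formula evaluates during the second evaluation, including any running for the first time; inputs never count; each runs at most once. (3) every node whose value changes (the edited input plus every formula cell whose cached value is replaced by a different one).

First demand of the output computes:
  C6 = -6 - -6 = 0
  E10 = MAX(0, -6) = 0
  G9 = IF(C6=0: C6=0 -> then branch E10) = 0
  A3 = MIN(0, -6) = -6

After the edit, cleaning proceeds:
  C6: a read changed (F11 -6->-9) — executes, giving -3.
  E10: stays stale; no demand reaches it after the flip.
  G9: a read changed (C6 0->-3) — executes, giving -3.
  A3: a read changed (G9 0->-3) — executes, giving -6 — identical to its old value.

Note the branch switch — demand abandons E10, which is never re-examined.

Demanding A3 again yields -6.
3 formula cells run: A3, C6, G9.
The nodes whose values change: C6, F11, G9.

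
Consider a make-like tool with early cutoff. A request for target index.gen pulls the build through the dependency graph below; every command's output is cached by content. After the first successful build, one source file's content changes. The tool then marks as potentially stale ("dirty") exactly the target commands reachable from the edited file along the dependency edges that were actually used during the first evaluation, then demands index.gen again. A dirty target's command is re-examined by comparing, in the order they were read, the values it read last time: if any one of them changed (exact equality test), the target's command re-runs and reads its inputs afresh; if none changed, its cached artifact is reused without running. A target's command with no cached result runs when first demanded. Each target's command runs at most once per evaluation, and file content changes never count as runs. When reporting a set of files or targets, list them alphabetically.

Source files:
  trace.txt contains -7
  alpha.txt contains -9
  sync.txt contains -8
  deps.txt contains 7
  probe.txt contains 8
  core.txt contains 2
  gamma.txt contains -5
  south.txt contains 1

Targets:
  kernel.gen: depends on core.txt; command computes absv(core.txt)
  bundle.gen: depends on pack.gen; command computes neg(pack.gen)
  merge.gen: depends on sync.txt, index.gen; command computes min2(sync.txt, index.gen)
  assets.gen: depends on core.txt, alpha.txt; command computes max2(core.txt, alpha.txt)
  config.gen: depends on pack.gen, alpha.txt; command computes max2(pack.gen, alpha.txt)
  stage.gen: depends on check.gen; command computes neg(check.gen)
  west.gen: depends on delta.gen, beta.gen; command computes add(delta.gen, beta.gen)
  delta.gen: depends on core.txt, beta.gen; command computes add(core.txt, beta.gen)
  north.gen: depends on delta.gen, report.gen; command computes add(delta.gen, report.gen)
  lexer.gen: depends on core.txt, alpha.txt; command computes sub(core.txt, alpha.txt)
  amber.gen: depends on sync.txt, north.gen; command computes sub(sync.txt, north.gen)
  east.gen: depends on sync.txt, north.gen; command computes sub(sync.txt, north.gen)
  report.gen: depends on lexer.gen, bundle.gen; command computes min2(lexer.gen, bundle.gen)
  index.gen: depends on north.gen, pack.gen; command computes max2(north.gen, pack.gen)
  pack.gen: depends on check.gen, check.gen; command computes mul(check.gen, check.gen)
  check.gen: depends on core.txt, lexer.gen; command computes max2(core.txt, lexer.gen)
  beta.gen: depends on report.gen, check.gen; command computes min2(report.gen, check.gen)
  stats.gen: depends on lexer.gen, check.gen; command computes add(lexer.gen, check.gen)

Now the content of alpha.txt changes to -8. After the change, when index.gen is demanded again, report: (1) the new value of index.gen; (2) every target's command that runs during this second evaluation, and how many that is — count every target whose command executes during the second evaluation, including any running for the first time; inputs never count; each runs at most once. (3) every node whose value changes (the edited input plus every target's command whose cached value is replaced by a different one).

Demanding index.gen again yields 100.
9 target commands run: beta.gen, bundle.gen, check.gen, delta.gen, index.gen, lexer.gen, north.gen, pack.gen, report.gen.
The nodes whose values change: alpha.txt, beta.gen, bundle.gen, check.gen, delta.gen, index.gen, lexer.gen, north.gen, pack.gen, report.gen.

First demand of the output computes:
  lexer.gen = sub(2, -9) = 11
  check.gen = max2(2, 11) = 11
  pack.gen = mul(11, 11) = 121
  bundle.gen = neg(121) = -121
  report.gen = min2(11, -121) = -121
  beta.gen = min2(-121, 11) = -121
  delta.gen = add(2, -121) = -119
  north.gen = add(-119, -121) = -240
  index.gen = max2(-240, 121) = 121

After the edit, cleaning proceeds:
  lexer.gen: a read changed (alpha.txt -9->-8) — executes, giving 10.
  check.gen: a read changed (lexer.gen 11->10) — executes, giving 10.
  pack.gen: a read changed (check.gen 11->10; check.gen 11->10) — executes, giving 100.
  bundle.gen: a read changed (pack.gen 121->100) — executes, giving -100.
  report.gen: a read changed (lexer.gen 11->10; bundle.gen -121->-100) — executes, giving -100.
  beta.gen: a read changed (report.gen -121->-100; check.gen 11->10) — executes, giving -100.
  delta.gen: a read changed (beta.gen -121->-100) — executes, giving -98.
  north.gen: a read changed (delta.gen -119->-98; report.gen -121->-100) — executes, giving -198.
  index.gen: a read changed (north.gen -240->-198; pack.gen 121->100) — executes, giving 100.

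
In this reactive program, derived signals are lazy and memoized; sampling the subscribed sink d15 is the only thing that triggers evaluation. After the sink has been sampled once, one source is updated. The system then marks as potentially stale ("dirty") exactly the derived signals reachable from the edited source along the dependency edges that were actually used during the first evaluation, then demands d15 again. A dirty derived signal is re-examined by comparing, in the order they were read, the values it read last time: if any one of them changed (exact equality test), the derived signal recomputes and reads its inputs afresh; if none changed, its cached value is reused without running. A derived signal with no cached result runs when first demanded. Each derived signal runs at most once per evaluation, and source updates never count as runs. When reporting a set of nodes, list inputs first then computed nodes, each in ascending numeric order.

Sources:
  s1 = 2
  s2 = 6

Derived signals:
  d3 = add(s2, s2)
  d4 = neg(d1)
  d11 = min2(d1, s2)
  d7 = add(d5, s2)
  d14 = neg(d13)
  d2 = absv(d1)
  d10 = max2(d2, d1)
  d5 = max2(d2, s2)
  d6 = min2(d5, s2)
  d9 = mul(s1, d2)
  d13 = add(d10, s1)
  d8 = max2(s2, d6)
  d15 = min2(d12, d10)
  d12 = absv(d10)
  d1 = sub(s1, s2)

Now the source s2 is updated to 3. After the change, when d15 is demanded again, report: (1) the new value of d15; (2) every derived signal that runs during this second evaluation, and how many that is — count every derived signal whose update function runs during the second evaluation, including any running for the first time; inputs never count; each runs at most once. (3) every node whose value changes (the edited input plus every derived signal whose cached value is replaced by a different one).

First demand of the output computes:
  d1 = sub(2, 6) = -4
  d2 = absv(-4) = 4
  d10 = max2(4, -4) = 4
  d12 = absv(4) = 4
  d15 = min2(4, 4) = 4

After the edit, cleaning proceeds:
  d1: a read changed (s2 6->3) — executes, giving -1.
  d2: a read changed (d1 -4->-1) — executes, giving 1.
  d10: a read changed (d2 4->1; d1 -4->-1) — executes, giving 1.
  d12: a read changed (d10 4->1) — executes, giving 1.
  d15: a read changed (d12 4->1; d10 4->1) — executes, giving 1.

Demanding d15 again yields 1.
5 derived signals run: d1, d2, d10, d12, d15.
The nodes whose values change: s2, d1, d2, d10, d12, d15.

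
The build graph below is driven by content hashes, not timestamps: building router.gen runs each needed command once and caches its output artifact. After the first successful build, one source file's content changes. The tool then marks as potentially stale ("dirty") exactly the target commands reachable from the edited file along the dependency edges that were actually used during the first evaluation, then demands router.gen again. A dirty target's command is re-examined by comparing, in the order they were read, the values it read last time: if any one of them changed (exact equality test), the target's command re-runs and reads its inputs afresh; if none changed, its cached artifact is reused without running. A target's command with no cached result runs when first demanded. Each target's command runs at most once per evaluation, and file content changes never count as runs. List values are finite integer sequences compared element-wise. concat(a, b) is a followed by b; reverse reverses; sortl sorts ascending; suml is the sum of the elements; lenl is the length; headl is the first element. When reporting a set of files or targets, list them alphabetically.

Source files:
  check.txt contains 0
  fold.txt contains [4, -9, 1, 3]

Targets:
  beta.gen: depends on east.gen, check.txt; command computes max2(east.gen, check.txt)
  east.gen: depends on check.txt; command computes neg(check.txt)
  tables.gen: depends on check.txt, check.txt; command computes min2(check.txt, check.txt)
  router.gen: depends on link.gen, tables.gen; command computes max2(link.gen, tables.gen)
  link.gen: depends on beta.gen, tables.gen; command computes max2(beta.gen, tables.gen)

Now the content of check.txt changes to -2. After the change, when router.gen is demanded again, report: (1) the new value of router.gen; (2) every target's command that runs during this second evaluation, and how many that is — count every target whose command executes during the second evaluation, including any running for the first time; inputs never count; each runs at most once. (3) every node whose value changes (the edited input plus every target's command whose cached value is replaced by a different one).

Initial pass — values computed on the first demand:
  east.gen = neg(0) = 0
  beta.gen = max2(0, 0) = 0
  tables.gen = min2(0, 0) = 0
  link.gen = max2(0, 0) = 0
  router.gen = max2(0, 0) = 0

Second demand — change propagation:
  east.gen: re-runs because check.txt 0->-2; new result 2.
  beta.gen: re-runs because east.gen 0->2; check.txt 0->-2; new result 2.
  tables.gen: re-runs because check.txt 0->-2; check.txt 0->-2; new result -2.
  link.gen: re-runs because beta.gen 0->2; tables.gen 0->-2; new result 2.
  router.gen: re-runs because link.gen 0->2; tables.gen 0->-2; new result 2.

router.gen now evaluates to 2.
Run set: beta.gen, east.gen, link.gen, router.gen, tables.gen (5 run).
Changed values: beta.gen, check.txt, east.gen, link.gen, router.gen, tables.gen.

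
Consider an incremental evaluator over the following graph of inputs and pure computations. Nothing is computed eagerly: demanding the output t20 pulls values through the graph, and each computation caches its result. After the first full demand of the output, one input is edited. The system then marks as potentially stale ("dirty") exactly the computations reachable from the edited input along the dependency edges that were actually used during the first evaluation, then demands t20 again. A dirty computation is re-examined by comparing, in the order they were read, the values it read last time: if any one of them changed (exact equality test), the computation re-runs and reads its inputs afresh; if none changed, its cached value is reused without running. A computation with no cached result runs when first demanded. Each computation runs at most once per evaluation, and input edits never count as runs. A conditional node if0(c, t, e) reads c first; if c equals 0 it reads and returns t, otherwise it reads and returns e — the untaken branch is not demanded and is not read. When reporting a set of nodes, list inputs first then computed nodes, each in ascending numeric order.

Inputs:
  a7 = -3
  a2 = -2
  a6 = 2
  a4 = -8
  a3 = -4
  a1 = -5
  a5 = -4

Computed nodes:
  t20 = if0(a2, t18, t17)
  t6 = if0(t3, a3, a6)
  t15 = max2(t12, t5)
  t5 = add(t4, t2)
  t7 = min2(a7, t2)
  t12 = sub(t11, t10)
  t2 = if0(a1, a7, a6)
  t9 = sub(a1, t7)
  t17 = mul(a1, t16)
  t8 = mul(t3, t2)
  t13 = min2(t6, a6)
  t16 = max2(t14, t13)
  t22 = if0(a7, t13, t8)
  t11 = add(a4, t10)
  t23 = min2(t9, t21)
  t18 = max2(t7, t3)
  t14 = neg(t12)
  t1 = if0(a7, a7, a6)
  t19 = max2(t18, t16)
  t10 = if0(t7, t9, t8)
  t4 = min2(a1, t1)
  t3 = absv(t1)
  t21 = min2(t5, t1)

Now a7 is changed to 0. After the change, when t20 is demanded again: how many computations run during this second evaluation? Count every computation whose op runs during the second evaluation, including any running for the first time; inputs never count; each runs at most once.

Run set: t1, t3, t6, t7, t9, t10, t11, t12, t13, t16 (10 run).
The important point: the flipped condition redirects demand; t8 is left stale, never re-checked.

Initial pass — values computed on the first demand:
  t1 = if0(a7=-3 -> else branch a6) = 2
  t2 = if0(a1=-5 -> else branch a6) = 2
  t3 = absv(2) = 2
  t6 = if0(t3=2 -> else branch a6) = 2
  t7 = min2(-3, 2) = -3
  t8 = mul(2, 2) = 4
  t10 = if0(t7=-3 -> else branch t8) = 4
  t11 = add(-8, 4) = -4
  t12 = sub(-4, 4) = -8
  t13 = min2(2, 2) = 2
  t14 = neg(-8) = 8
  t16 = max2(8, 2) = 8
  t17 = mul(-5, 8) = -40
  t20 = if0(a2=-2 -> else branch t17) = -40

Second demand — change propagation:
  t1: re-runs because a7 -3->0; new result 0.
  t3: re-runs because t1 2->0; new result 0.
  t6: re-runs because t3 2->0; new result -4.
  t7: re-runs because a7 -3->0; new result 0.
  t8: dirty yet unreached — the second evaluation never asks for it.
  t9: newly demanded (no cache) — executes and yields -5.
  t10: re-runs because t7 -3->0; new result -5.
  t11: re-runs because t10 4->-5; new result -13.
  t12: re-runs because t11 -4->-13; t10 4->-5; new result -8 (unchanged).
  t13: re-runs because t6 2->-4; new result -4.
  t14: re-examined; everything it read last time is the same (t12 unchanged) — cache 8 kept, no run.
  t16: re-runs because t13 2->-4; new result 8 (unchanged).
  t17: re-examined; everything it read last time is the same (a1 unchanged, t16 unchanged) — cache -40 kept, no run.
  t20: re-examined; everything it read last time is the same (a2 unchanged, t17 unchanged) — cache -40 kept, no run.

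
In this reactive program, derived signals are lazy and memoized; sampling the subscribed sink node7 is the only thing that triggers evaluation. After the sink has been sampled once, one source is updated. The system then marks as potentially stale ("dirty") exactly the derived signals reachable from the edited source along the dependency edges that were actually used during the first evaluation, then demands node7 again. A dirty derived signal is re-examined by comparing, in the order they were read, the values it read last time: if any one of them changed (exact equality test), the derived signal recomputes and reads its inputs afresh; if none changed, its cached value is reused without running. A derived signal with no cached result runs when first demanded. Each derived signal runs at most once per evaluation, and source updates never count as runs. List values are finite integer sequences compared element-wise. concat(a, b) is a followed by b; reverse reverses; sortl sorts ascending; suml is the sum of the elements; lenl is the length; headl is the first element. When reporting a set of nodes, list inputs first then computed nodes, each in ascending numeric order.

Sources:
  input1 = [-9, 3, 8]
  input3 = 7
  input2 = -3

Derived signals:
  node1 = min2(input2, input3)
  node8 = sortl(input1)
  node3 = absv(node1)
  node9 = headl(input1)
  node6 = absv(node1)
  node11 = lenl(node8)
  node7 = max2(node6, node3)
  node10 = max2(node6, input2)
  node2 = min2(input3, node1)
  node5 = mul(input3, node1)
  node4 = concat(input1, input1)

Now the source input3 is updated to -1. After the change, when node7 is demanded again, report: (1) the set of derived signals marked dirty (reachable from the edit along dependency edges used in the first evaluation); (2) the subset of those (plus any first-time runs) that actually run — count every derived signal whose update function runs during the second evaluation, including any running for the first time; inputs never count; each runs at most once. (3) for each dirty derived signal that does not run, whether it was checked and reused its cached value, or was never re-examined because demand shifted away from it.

The edit dirties: node1, node3, node6, node7.
1 derived signals run: node1.
Cache hits after checking: node3, node6, node7.
Note the absorption at node1: it re-runs yet its value is the same, leaving the output's value untouched.

First demand of the output computes:
  node1 = min2(-3, 7) = -3
  node3 = absv(-3) = 3
  node6 = absv(-3) = 3
  node7 = max2(3, 3) = 3

After the edit, cleaning proceeds:
  node1: a read changed (input3 7->-1) — executes, giving -3 — identical to its old value.
  node3: dirty, but its reads are unchanged (node1 unchanged); cached 3 stands.
  node6: dirty, but its reads are unchanged (node1 unchanged); cached 3 stands.
  node7: dirty, but its reads are unchanged (node6 unchanged, node3 unchanged); cached 3 stands.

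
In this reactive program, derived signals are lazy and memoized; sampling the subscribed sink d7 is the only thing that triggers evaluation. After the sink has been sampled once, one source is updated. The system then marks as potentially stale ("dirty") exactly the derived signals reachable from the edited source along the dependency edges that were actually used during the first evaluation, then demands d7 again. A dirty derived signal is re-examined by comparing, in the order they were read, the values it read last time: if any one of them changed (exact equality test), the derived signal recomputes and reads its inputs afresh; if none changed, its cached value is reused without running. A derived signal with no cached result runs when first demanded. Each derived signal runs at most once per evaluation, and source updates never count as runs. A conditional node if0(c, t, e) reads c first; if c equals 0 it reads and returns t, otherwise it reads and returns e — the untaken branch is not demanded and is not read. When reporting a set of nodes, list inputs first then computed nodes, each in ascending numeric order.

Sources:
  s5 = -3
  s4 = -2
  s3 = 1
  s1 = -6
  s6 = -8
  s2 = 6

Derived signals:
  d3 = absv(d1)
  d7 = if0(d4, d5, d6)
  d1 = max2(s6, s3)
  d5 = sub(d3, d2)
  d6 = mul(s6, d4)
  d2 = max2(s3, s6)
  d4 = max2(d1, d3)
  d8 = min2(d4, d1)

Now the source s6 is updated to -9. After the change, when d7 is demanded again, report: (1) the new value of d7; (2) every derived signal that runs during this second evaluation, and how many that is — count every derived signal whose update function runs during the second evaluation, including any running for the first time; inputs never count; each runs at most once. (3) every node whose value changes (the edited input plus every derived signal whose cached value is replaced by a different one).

Demanding d7 again yields -9.
3 derived signals run: d1, d6, d7.
The nodes whose values change: s6, d6, d7.
Note where the cutoff bites: d3 is checked, finds nothing changed, and keeps its cache.

First demand of the output computes:
  d1 = max2(-8, 1) = 1
  d3 = absv(1) = 1
  d4 = max2(1, 1) = 1
  d6 = mul(-8, 1) = -8
  d7 = if0(d4=1 -> else branch d6) = -8

After the edit, cleaning proceeds:
  d1: a read changed (s6 -8->-9) — executes, giving 1 — identical to its old value.
  d3: dirty, but its reads are unchanged (d1 unchanged); cached 1 stands.
  d4: dirty, but its reads are unchanged (d1 unchanged, d3 unchanged); cached 1 stands.
  d6: a read changed (s6 -8->-9) — executes, giving -9.
  d7: a read changed (d6 -8->-9) — executes, giving -9.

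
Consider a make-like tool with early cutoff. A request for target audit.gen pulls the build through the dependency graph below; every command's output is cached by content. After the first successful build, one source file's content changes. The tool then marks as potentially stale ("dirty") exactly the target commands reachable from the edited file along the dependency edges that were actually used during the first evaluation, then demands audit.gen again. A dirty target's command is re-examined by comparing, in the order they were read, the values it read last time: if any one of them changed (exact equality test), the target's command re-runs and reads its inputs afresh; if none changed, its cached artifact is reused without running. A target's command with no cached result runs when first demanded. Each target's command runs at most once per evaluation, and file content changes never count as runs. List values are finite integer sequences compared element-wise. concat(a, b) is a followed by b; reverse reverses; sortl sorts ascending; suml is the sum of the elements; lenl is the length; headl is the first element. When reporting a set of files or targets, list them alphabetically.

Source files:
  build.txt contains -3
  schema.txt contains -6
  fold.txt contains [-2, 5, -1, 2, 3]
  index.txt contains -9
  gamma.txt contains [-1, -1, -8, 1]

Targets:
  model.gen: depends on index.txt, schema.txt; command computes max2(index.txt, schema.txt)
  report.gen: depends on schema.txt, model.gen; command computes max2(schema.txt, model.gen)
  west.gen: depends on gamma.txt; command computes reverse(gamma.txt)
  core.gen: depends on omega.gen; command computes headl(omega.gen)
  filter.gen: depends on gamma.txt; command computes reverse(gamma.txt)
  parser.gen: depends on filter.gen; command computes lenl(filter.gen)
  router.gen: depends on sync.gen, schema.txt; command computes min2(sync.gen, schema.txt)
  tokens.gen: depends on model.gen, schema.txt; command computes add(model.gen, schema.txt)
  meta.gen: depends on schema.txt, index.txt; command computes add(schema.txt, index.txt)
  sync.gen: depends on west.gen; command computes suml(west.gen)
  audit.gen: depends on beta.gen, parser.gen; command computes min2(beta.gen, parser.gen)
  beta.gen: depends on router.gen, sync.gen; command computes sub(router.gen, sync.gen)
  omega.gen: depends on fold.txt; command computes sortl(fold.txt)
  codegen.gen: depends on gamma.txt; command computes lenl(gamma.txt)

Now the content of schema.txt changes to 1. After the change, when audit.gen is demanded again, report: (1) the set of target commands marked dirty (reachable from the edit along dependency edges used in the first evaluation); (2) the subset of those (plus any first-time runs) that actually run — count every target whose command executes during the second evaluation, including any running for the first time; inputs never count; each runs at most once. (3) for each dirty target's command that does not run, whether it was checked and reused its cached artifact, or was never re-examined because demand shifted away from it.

The edit dirties: audit.gen, beta.gen, router.gen.
1 target commands run: router.gen.
Cache hits after checking: audit.gen, beta.gen.
Note the absorption at router.gen: it re-runs yet its value is the same, leaving the output's value untouched.

First demand of the output computes:
  filter.gen = reverse([-1, -1, -8, 1]) = [1, -8, -1, -1]
  parser.gen = lenl([1, -8, -1, -1]) = 4
  west.gen = reverse([-1, -1, -8, 1]) = [1, -8, -1, -1]
  sync.gen = suml([1, -8, -1, -1]) = -9
  router.gen = min2(-9, -6) = -9
  beta.gen = sub(-9, -9) = 0
  audit.gen = min2(0, 4) = 0

After the edit, cleaning proceeds:
  router.gen: a read changed (schema.txt -6->1) — executes, giving -9 — identical to its old value.
  beta.gen: dirty, but its reads are unchanged (router.gen unchanged, sync.gen unchanged); cached 0 stands.
  audit.gen: dirty, but its reads are unchanged (beta.gen unchanged, parser.gen unchanged); cached 0 stands.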